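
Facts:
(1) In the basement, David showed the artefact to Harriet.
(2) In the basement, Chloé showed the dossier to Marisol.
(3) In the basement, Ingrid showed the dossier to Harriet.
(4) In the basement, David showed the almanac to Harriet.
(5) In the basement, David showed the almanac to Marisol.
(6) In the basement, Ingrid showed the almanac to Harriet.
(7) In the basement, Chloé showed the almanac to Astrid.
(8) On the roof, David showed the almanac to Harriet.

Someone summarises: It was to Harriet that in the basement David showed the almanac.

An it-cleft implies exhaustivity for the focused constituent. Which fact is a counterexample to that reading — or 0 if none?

5

The cleft puts "Harriet" in focus and presupposes the open proposition with same agent, thing, setting (David / the almanac / in the basement).
Exhaustivity: Harriet is the only recipient satisfying that background.
But fact (5) also has same agent, thing, setting (David / the almanac / in the basement), with recipient = Marisol — so the exhaustive reading fails.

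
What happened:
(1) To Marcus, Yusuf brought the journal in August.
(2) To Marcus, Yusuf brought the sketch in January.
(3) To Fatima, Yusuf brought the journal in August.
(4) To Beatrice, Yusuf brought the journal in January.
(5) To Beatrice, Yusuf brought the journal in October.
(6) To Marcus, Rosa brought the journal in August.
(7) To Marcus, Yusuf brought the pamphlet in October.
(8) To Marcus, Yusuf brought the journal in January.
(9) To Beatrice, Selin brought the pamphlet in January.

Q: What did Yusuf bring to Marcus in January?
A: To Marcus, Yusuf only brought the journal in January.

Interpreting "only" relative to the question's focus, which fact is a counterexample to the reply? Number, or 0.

2

Answering "What did ...?" puts focus on the thing — here, "the journal".
So "only" ranges over things; the rest (Yusuf as agent and Marcus as recipient and in January as setting) is presupposed.
Fact (2) keeps Yusuf as agent and Marcus as recipient and in January as setting but has thing = the sketch; that refutes the reply.
(Fact (1) would refute a reading with focus on the setting — but that is not what the question asks.)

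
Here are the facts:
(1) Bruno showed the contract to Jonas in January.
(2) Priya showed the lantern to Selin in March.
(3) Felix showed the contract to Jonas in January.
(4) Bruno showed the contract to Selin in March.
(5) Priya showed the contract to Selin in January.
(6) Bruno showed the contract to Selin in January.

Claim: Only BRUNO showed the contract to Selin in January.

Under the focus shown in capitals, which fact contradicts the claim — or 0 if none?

Focus (in capitals) is "Bruno" — the agent. "Only" excludes alternative agents while holding fixed thing = the contract, recipient = Selin, setting = in January.
Fact (5) shares the background but differs in agent (Priya) — a counterexample.

5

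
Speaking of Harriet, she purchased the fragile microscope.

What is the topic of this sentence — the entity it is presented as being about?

The construction explicitly marks "Harriet" as what the sentence is about — the topic.
The remainder of the clause is the comment (what is said about the topic).

Harriet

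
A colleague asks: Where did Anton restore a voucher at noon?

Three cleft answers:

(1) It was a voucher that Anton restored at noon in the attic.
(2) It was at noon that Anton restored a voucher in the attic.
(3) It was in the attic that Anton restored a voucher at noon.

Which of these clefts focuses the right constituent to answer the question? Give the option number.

3

The question word "where" targets the location.
Option (1) clefts "a voucher" — the direct object, not what was asked.
Option (2) clefts "at noon" — the time, not what was asked.
Option (3) clefts "in the attic" — that matches what the question asks about.
So the congruent reply is (3).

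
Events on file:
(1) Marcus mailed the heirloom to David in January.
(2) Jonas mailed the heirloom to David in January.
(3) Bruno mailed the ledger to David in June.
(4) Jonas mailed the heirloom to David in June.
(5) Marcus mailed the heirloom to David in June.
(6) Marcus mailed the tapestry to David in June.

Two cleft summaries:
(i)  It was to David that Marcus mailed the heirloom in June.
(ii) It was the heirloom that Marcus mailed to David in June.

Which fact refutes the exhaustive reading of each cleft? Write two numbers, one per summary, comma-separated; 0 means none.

Summary (i) focuses "David" (the recipient); background same agent, thing, setting (Marcus / the heirloom / in June). No fact matches that background with a different recipient, so 0.
Summary (ii) focuses "the heirloom" (the thing); background same agent, recipient, setting (Marcus / David / in June). Fact (6) matches that background with thing = the tapestry — refutes (ii).

0, 6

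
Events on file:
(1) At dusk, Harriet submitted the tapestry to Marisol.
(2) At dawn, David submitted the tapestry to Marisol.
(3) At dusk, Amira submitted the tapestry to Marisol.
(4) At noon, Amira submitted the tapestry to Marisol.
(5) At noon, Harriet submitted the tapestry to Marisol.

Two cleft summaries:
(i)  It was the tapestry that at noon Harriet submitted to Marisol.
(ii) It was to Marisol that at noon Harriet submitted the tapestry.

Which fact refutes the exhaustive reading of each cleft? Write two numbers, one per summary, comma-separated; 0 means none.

0, 0

Summary (i) focuses "the tapestry" (the thing); background Harriet as agent and Marisol as recipient and at noon as setting. No fact matches that background with a different thing, so 0.
Summary (ii) focuses "Marisol" (the recipient); background Harriet as agent and the tapestry as thing and at noon as setting. No fact matches that background with a different recipient, so 0.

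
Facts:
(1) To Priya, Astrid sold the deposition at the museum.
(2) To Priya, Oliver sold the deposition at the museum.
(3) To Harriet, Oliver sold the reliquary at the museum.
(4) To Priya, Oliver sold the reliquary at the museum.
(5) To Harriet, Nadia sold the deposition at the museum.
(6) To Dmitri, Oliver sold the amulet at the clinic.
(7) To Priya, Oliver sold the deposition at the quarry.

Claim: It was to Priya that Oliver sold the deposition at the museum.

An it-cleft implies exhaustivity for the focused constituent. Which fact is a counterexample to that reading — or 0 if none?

0

The cleft puts "Priya" in focus and presupposes the open proposition with agent = Oliver, thing = the deposition, setting = at the museum.
Exhaustivity: Priya is the only recipient satisfying that background.
No listed fact matches the background with a different recipient. Exhaustivity holds.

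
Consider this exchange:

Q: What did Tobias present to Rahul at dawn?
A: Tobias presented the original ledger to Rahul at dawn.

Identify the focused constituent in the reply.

the original ledger

The wh-word "what" asks about the direct object.
In the answer, "Tobias", "to Rahul" and "at dawn" are given — repeated from the question.
The constituent filling the direct object gap is "the original ledger"; that is the focus and would carry nuclear stress.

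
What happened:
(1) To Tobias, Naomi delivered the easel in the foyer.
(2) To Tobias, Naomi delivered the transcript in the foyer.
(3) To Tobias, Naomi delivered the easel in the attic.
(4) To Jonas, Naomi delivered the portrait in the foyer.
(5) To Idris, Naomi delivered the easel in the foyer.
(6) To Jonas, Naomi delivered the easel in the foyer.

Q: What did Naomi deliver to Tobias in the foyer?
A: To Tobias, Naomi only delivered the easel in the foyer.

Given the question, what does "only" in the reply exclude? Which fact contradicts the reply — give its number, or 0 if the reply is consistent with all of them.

2

Answering "What did ...?" puts focus on the thing — here, "the easel".
So "only" ranges over things; the rest (agent = Naomi, recipient = Tobias, setting = in the foyer) is presupposed.
Fact (2) keeps agent = Naomi, recipient = Tobias, setting = in the foyer but has thing = the transcript; that refutes the reply.
(Fact (3) would refute a reading with focus on the setting — but that is not what the question asks.)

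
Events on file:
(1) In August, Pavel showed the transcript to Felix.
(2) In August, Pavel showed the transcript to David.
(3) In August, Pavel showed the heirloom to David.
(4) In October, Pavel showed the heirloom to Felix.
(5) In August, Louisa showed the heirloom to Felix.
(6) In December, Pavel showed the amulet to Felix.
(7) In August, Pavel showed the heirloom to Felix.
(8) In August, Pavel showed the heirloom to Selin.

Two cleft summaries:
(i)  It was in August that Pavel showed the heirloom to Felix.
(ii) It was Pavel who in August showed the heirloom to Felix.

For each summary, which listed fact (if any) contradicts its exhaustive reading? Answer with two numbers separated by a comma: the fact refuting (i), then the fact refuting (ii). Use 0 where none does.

(i): focus "in August". Looking for agent = Pavel, thing = the heirloom, recipient = Felix with some other setting — fact (4) has in October there. Refuted.
(ii): focus "Pavel". Looking for thing = the heirloom, recipient = Felix, setting = in August with some other agent — fact (5) has Louisa there. Refuted.

4, 5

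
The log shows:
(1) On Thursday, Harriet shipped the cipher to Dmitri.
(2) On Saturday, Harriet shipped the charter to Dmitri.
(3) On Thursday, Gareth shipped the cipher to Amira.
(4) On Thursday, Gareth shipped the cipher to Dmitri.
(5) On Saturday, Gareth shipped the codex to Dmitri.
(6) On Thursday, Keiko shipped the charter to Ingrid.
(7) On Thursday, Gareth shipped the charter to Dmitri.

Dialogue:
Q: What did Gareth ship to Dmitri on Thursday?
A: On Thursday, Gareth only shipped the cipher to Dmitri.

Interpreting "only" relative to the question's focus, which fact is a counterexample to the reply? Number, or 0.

7

The question "What did ...?" targets the thing, so in the reply the focus falls on "the cipher".
So "only" ranges over things; the rest (same agent, recipient, setting (Gareth / Dmitri / on Thursday)) is presupposed.
Fact (7) keeps same agent, recipient, setting (Gareth / Dmitri / on Thursday) but has thing = the charter; that refutes the reply.
(Fact (3) would refute a reading with focus on the recipient — but that is not what the question asks.)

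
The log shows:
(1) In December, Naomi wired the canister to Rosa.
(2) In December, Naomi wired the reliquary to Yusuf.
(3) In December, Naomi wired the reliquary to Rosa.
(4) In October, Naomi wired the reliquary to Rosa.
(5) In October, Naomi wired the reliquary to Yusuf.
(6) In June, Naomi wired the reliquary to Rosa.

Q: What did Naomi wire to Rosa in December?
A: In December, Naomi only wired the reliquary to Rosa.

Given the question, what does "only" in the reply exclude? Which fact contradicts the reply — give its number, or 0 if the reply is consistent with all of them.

The question "What did ...?" targets the thing, so in the reply the focus falls on "the reliquary".
"Only" then excludes alternative things while the background — Naomi as agent and Rosa as recipient and in December as setting — is held fixed.
Fact (1) shares the background with a different thing (the canister) — counterexample.
(Fact (4) would refute a reading with focus on the setting — but that is not what the question asks.)

1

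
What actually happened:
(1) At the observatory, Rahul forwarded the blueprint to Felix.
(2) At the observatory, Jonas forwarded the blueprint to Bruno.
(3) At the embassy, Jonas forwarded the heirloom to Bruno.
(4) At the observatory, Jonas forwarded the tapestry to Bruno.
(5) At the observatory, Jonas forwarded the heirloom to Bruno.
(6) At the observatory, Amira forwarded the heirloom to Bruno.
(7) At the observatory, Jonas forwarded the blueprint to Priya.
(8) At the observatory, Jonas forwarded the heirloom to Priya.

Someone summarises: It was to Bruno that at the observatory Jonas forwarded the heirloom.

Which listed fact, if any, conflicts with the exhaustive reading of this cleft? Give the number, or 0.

The cleft puts "Bruno" in focus and presupposes the open proposition with same agent, thing, setting (Jonas / the heirloom / at the observatory).
The exhaustive reading says no other recipient fits that background.
But fact (8) also has same agent, thing, setting (Jonas / the heirloom / at the observatory), with recipient = Priya — so the exhaustive reading fails.

8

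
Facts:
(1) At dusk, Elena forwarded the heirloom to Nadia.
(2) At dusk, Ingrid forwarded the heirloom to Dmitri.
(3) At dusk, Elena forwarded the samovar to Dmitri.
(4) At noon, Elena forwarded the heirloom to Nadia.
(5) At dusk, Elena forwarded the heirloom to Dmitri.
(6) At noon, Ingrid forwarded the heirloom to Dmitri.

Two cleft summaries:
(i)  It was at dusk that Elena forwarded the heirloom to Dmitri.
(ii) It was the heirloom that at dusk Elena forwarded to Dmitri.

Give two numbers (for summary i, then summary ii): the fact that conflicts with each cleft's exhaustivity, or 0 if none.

(i): focus "at dusk". No fact shares Elena as agent and the heirloom as thing and Dmitri as recipient with a different setting. 0.
(ii): focus "the heirloom". Looking for Elena as agent and Dmitri as recipient and at dusk as setting with some other thing — fact (3) has the samovar there. Refuted.

0, 3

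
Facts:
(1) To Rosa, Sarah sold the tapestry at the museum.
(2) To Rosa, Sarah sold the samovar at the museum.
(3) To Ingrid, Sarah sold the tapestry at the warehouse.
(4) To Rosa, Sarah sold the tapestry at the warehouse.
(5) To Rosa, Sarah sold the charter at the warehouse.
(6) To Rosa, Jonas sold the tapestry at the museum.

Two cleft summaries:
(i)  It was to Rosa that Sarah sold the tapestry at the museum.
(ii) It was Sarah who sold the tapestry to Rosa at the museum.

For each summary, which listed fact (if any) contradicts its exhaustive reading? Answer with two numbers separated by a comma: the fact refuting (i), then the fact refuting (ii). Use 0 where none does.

Summary (i) focuses "Rosa" (the recipient); background agent = Sarah, thing = the tapestry, setting = at the museum. No fact matches that background with a different recipient, so 0.
Summary (ii) focuses "Sarah" (the agent); background thing = the tapestry, recipient = Rosa, setting = at the museum. Fact (6) matches that background with agent = Jonas — refutes (ii).

0, 6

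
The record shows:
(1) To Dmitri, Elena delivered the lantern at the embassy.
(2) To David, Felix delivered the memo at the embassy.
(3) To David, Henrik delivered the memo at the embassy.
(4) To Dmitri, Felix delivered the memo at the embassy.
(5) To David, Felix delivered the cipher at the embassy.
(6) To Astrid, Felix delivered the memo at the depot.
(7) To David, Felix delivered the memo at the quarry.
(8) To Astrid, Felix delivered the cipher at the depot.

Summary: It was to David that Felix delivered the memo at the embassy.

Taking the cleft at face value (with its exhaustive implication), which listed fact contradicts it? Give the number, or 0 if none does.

4

The cleft puts "David" in focus and presupposes the open proposition with same agent, thing, setting (Felix / the memo / at the embassy).
Exhaustivity: David is the only recipient satisfying that background.
Fact (4) shares the background but with recipient = Dmitri; exhaustivity is violated.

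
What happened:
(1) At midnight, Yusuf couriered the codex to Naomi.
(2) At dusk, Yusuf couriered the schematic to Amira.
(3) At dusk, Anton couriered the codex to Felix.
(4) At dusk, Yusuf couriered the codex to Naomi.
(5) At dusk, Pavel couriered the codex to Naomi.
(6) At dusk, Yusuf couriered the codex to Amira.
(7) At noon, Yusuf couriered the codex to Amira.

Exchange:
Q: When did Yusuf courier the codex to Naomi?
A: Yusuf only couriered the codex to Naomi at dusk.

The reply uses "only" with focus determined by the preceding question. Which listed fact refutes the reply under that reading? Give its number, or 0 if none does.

The question "When did ...?" targets the setting, so in the reply the focus falls on "at dusk".
"Only" then excludes alternative settings while the background — same agent, thing, recipient (Yusuf / the codex / Naomi) — is held fixed.
Fact (1) shares the background with a different setting (at midnight) — counterexample.
(Fact (6) would refute a reading with focus on the recipient — but that is not what the question asks.)

1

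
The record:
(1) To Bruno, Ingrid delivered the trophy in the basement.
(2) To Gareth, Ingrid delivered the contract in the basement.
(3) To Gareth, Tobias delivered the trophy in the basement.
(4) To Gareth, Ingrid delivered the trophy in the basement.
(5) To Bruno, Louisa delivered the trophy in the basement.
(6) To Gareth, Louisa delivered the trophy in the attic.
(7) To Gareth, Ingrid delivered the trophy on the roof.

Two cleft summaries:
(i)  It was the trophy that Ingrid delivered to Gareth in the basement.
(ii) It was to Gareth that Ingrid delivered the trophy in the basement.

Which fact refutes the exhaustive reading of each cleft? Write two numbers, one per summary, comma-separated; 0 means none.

2, 1

(i): focus "the trophy". Looking for same agent, recipient, setting (Ingrid / Gareth / in the basement) with some other thing — fact (2) has the contract there. Refuted.
(ii): focus "Gareth". Looking for same agent, thing, setting (Ingrid / the trophy / in the basement) with some other recipient — fact (1) has Bruno there. Refuted.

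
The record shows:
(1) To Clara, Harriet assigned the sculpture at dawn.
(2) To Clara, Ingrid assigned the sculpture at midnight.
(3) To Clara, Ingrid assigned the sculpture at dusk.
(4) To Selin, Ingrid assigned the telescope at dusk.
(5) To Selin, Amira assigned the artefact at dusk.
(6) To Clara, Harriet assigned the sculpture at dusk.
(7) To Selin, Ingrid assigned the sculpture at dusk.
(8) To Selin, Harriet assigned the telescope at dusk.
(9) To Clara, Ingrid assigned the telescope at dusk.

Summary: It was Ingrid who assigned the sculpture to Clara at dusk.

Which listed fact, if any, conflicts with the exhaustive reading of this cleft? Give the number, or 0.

The cleft puts "Ingrid" in focus and presupposes the open proposition with the sculpture as thing and Clara as recipient and at dusk as setting.
Exhaustivity: Ingrid is the only agent satisfying that background.
Fact (6) shares the background but with agent = Harriet; exhaustivity is violated.

6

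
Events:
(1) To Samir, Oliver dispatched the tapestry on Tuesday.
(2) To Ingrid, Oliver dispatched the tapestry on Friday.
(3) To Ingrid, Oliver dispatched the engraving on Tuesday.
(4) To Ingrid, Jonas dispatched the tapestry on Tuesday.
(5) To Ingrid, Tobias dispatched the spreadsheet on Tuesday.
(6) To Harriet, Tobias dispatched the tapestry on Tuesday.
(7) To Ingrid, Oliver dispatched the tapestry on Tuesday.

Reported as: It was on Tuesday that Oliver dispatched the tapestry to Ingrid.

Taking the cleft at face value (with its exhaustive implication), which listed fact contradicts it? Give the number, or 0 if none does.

Focus of the cleft: "on Tuesday" (the setting). Presupposed background: Oliver as agent and the tapestry as thing and Ingrid as recipient.
Exhaustivity: on Tuesday is the only setting satisfying that background.
Fact (2) shares the background but with setting = on Friday; exhaustivity is violated.

2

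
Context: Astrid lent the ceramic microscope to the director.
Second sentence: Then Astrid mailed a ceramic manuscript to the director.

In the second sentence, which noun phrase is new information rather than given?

"Astrid" and "the director" in the second sentence are given — already mentioned in the context.
"a ceramic manuscript" has no antecedent in the context; it is discourse-new (the indefinite article also signals a new referent).

a ceramic manuscript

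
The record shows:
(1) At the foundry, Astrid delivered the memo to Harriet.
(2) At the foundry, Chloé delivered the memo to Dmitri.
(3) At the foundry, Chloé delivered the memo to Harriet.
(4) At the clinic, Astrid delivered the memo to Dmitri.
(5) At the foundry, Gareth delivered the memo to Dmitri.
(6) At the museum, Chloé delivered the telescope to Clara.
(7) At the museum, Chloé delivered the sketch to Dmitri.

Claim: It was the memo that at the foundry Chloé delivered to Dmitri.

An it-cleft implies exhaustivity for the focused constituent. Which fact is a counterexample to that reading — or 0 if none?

The cleft puts "the memo" in focus and presupposes the open proposition with Chloé as agent and Dmitri as recipient and at the foundry as setting.
Exhaustivity: the memo is the only thing satisfying that background.
Every other fact differs from the presupposition on some backgrounded slot, so none challenges the exhaustivity.

0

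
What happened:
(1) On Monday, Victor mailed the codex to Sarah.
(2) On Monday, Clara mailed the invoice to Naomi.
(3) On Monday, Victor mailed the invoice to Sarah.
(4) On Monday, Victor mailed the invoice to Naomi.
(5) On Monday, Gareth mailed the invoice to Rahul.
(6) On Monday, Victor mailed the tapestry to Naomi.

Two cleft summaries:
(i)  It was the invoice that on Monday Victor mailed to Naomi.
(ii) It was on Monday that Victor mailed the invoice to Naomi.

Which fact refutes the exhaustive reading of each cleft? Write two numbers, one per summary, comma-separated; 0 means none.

6, 0

Summary (i) focuses "the invoice" (the thing); background agent = Victor, recipient = Naomi, setting = on Monday. Fact (6) matches that background with thing = the tapestry — refutes (i).
Summary (ii) focuses "on Monday" (the setting); background agent = Victor, thing = the invoice, recipient = Naomi. No fact matches that background with a different setting, so 0.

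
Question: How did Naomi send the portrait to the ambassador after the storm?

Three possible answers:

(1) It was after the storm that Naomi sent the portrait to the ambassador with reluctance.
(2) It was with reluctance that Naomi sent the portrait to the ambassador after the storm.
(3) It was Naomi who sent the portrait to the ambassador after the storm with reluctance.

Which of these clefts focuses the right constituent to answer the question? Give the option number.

The question word "how" targets the manner.
Option (1) clefts "after the storm" — the time, not what was asked.
Option (2) clefts "with reluctance" — that matches what the question asks about.
Option (3) clefts "Naomi" — the subject (agent), not what was asked.
So the congruent reply is (2).

2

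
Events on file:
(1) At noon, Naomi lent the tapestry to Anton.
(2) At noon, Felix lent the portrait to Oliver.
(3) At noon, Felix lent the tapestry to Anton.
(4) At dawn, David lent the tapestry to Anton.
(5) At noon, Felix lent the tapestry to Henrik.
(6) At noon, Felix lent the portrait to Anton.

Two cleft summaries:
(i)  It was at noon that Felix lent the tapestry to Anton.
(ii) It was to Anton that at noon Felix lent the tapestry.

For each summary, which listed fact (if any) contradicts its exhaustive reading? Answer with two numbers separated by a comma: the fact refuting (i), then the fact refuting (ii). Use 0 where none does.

0, 5

(i): focus "at noon". No fact shares agent = Felix, thing = the tapestry, recipient = Anton with a different setting. 0.
(ii): focus "Anton". Looking for agent = Felix, thing = the tapestry, setting = at noon with some other recipient — fact (5) has Henrik there. Refuted.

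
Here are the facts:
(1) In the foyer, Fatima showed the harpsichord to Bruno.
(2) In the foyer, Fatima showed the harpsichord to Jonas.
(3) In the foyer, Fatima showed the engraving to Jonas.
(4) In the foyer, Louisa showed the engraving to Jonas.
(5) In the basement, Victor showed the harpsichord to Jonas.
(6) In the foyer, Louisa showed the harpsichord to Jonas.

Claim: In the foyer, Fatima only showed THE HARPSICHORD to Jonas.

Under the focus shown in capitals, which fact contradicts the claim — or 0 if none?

The capitals mark "the harpsichord" as focus. So "only" rules out other things, with the rest (agent = Fatima, recipient = Jonas, setting = in the foyer) as background.
Fact (3) shares the background but differs in thing (the engraving) — a counterexample.

3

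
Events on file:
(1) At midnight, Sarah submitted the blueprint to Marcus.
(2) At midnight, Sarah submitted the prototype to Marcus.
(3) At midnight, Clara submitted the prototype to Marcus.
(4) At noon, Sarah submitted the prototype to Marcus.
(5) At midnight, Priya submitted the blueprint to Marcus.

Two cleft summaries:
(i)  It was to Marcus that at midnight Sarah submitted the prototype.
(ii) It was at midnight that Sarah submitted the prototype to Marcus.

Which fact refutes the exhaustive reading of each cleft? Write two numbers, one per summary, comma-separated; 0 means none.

(i): focus "Marcus". No fact shares agent = Sarah, thing = the prototype, setting = at midnight with a different recipient. 0.
(ii): focus "at midnight". Looking for agent = Sarah, thing = the prototype, recipient = Marcus with some other setting — fact (4) has at noon there. Refuted.

0, 4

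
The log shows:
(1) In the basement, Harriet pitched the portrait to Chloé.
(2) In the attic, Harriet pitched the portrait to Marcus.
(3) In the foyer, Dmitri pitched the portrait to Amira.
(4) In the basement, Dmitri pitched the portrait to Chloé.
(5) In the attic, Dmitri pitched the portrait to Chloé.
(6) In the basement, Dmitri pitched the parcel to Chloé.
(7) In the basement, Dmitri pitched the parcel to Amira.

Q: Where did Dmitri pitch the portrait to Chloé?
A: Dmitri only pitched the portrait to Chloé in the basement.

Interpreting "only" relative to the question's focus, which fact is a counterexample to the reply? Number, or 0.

5

Answering "Where did ...?" puts focus on the setting — here, "in the basement".
"Only" then excludes alternative settings while the background — same agent, thing, recipient (Dmitri / the portrait / Chloé) — is held fixed.
Fact (5) keeps same agent, thing, recipient (Dmitri / the portrait / Chloé) but has setting = in the attic; that refutes the reply.
(Fact (6) would refute a reading with focus on the thing — but that is not what the question asks.)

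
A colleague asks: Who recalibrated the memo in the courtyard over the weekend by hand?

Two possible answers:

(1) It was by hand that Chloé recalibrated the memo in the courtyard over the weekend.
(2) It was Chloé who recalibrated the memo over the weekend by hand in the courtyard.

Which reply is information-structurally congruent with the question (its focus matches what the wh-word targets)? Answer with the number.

The question word "who" targets the subject (agent).
Option (1) clefts "by hand" — the manner, not what was asked.
Option (2) clefts "Chloé" — that matches what the question asks about.
So the congruent reply is (2).

2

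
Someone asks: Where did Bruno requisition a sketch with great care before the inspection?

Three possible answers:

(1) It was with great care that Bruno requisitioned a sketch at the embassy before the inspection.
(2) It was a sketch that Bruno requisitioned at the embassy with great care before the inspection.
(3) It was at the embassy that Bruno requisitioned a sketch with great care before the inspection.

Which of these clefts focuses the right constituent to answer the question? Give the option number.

3

The question word "where" targets the location.
Option (1) clefts "with great care" — the manner, not what was asked.
Option (2) clefts "a sketch" — the direct object, not what was asked.
Option (3) clefts "at the embassy" — that matches what the question asks about.
So the congruent reply is (3).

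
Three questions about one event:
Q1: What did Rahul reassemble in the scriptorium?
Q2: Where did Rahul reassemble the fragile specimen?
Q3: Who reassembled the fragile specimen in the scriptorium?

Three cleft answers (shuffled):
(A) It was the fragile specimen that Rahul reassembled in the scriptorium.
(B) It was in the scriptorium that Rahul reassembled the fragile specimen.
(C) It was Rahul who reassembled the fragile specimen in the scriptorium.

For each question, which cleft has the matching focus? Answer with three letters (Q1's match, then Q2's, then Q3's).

ABC

Q1 asks about the direct object; cleft (A) focuses "the fragile specimen", which is the direct object — so Q1 → A.
Q2 asks about the location; cleft (B) focuses "in the scriptorium", which is the location — so Q2 → B.
Q3 asks about the subject (agent); cleft (C) focuses "Rahul", which is the subject (agent) — so Q3 → C.
Mapping: Q1→A, Q2→B, Q3→C.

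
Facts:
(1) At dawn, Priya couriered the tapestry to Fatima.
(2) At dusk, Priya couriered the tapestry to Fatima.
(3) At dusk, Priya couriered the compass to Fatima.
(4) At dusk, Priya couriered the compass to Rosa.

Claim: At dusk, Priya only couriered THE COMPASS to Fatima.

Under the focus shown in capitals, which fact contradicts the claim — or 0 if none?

2

The capitals mark "the compass" as focus. So "only" rules out other things, with the rest (agent = Priya, recipient = Fatima, setting = at dusk) as background.
Fact (2) shares the background but differs in thing (the tapestry) — a counterexample.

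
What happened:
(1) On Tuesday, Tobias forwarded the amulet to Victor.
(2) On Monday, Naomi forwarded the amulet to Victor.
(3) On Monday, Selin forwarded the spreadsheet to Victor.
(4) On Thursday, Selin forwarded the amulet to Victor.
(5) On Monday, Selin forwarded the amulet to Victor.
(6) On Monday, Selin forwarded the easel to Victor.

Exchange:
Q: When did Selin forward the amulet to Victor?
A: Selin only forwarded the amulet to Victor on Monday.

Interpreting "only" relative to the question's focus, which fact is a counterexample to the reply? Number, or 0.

The question "When did ...?" targets the setting, so in the reply the focus falls on "on Monday".
"Only" then excludes alternative settings while the background — agent = Selin, thing = the amulet, recipient = Victor — is held fixed.
Fact (4) shares the background with a different setting (on Thursday) — counterexample.
(Fact (3) would refute a reading with focus on the thing — but that is not what the question asks.)

4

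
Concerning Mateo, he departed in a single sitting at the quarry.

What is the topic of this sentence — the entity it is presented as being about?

Mateo

The construction explicitly marks "Mateo" as what the sentence is about — the topic.
The remainder of the clause is the comment (what is said about the topic).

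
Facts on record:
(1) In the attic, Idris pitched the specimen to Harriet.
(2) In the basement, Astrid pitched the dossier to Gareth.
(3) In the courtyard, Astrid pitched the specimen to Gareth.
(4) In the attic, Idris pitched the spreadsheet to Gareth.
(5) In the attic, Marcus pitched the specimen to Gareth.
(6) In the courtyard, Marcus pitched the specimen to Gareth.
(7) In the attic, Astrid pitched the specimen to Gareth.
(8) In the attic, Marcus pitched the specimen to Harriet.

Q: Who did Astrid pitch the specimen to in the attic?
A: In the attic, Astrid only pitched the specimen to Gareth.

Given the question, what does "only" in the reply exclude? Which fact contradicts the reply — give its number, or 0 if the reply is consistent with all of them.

0

The question "Who did ... to ...?" targets the recipient, so in the reply the focus falls on "Gareth".
So "only" ranges over recipients; the rest (same agent, thing, setting (Astrid / the specimen / in the attic)) is presupposed.
No fact keeps same agent, thing, setting (Astrid / the specimen / in the attic) while changing the recipient; every other fact differs on something backgrounded. The reply stands.
(Fact (3) would refute a reading with focus on the setting — but that is not what the question asks.)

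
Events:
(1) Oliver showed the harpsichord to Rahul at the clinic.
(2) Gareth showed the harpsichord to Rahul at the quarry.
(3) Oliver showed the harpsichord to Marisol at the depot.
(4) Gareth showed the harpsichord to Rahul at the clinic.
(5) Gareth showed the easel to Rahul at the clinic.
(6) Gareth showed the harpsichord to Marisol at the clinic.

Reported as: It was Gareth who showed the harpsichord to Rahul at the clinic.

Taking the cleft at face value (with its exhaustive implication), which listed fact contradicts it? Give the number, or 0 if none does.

The cleft puts "Gareth" in focus and presupposes the open proposition with same thing, recipient, setting (the harpsichord / Rahul / at the clinic).
Exhaustivity: Gareth is the only agent satisfying that background.
But fact (1) also has same thing, recipient, setting (the harpsichord / Rahul / at the clinic), with agent = Oliver — so the exhaustive reading fails.

1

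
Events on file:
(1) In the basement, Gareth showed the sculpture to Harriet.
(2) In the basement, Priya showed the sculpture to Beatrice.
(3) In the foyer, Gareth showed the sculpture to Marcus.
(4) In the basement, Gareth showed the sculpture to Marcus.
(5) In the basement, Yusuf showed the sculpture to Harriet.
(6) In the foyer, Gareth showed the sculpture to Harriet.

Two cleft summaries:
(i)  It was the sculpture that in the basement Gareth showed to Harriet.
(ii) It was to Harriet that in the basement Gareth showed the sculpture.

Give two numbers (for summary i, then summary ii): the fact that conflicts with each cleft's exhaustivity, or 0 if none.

0, 4

Summary (i) focuses "the sculpture" (the thing); background Gareth as agent and Harriet as recipient and in the basement as setting. No fact matches that background with a different thing, so 0.
Summary (ii) focuses "Harriet" (the recipient); background Gareth as agent and the sculpture as thing and in the basement as setting. Fact (4) matches that background with recipient = Marcus — refutes (ii).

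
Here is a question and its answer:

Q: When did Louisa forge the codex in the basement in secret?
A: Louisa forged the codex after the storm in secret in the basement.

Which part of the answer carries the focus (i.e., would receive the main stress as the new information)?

The wh-word "when" asks about the time.
In the answer, "Louisa", "the codex", "in secret" and "in the basement" are given — repeated from the question.
The constituent filling the time gap is "after the storm"; that is the focus and would carry nuclear stress.

after the storm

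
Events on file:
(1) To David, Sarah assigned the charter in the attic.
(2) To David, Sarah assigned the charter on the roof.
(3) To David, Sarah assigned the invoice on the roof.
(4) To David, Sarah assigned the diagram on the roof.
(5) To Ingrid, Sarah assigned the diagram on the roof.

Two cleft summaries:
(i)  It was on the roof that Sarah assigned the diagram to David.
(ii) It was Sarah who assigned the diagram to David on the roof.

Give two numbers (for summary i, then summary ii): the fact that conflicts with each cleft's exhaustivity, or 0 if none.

Summary (i) focuses "on the roof" (the setting); background Sarah as agent and the diagram as thing and David as recipient. No fact matches that background with a different setting, so 0.
Summary (ii) focuses "Sarah" (the agent); background the diagram as thing and David as recipient and on the roof as setting. No fact matches that background with a different agent, so 0.

0, 0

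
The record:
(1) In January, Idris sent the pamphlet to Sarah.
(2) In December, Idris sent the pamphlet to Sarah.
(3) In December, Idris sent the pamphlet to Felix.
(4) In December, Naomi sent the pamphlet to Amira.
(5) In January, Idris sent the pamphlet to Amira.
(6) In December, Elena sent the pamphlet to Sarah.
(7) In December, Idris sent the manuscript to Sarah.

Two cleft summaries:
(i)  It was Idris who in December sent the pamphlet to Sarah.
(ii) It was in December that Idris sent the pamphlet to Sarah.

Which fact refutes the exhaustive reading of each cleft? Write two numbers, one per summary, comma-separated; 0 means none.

6, 1

(i): focus "Idris". Looking for the pamphlet as thing and Sarah as recipient and in December as setting with some other agent — fact (6) has Elena there. Refuted.
(ii): focus "in December". Looking for Idris as agent and the pamphlet as thing and Sarah as recipient with some other setting — fact (1) has in January there. Refuted.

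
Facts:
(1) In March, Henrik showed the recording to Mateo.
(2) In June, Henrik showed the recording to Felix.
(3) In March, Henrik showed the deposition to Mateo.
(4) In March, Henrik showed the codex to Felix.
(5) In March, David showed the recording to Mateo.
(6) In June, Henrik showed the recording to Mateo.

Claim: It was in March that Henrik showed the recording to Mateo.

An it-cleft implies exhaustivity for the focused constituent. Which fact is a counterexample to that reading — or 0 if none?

The cleft puts "in March" in focus and presupposes the open proposition with agent = Henrik, thing = the recording, recipient = Mateo.
The exhaustive reading says no other setting fits that background.
Fact (6) shares the background but with setting = in June; exhaustivity is violated.

6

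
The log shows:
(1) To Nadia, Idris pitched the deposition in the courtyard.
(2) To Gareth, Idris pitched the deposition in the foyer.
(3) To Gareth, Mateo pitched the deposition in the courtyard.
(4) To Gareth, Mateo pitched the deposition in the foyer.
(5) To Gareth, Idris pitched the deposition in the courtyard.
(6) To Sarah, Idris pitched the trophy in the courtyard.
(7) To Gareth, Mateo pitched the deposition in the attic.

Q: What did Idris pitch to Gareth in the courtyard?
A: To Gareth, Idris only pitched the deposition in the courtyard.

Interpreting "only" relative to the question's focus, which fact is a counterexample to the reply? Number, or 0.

0

The question "What did ...?" targets the thing, so in the reply the focus falls on "the deposition".
"Only" then excludes alternative things while the background — agent = Idris, recipient = Gareth, setting = in the courtyard — is held fixed.
No listed fact shares that background with another thing. Nothing contradicts the reply.
(Fact (1) would refute a reading with focus on the recipient — but that is not what the question asks.)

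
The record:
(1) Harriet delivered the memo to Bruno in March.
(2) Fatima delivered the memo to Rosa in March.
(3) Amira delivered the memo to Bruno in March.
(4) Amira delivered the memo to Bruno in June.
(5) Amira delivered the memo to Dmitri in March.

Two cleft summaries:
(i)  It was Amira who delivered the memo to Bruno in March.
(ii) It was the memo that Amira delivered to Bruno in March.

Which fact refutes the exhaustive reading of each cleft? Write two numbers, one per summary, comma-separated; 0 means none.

1, 0

(i): focus "Amira". Looking for same thing, recipient, setting (the memo / Bruno / in March) with some other agent — fact (1) has Harriet there. Refuted.
(ii): focus "the memo". No fact shares same agent, recipient, setting (Amira / Bruno / in March) with a different thing. 0.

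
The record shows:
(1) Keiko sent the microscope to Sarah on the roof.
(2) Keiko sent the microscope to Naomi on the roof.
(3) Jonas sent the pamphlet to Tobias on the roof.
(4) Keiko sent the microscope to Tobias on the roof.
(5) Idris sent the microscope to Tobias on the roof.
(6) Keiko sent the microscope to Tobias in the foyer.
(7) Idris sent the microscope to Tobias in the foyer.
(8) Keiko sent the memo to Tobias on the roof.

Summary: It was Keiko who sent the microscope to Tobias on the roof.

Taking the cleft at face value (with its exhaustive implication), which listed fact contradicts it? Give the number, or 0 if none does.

The cleft puts "Keiko" in focus and presupposes the open proposition with thing = the microscope, recipient = Tobias, setting = on the roof.
The exhaustive reading says no other agent fits that background.
But fact (5) also has thing = the microscope, recipient = Tobias, setting = on the roof, with agent = Idris — so the exhaustive reading fails.

5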